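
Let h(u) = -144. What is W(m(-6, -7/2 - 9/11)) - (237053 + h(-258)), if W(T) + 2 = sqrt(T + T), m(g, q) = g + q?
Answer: -236911 + I*sqrt(2497)/11 ≈ -2.3691e+5 + 4.5427*I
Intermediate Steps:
W(T) = -2 + sqrt(2)*sqrt(T) (W(T) = -2 + sqrt(T + T) = -2 + sqrt(2*T) = -2 + sqrt(2)*sqrt(T))
W(m(-6, -7/2 - 9/11)) - (237053 + h(-258)) = (-2 + sqrt(2)*sqrt(-6 + (-7/2 - 9/11))) - (237053 - 144) = (-2 + sqrt(2)*sqrt(-6 + (-7*1/2 - 9*1/11))) - 1*236909 = (-2 + sqrt(2)*sqrt(-6 + (-7/2 - 9/11))) - 236909 = (-2 + sqrt(2)*sqrt(-6 - 95/22)) - 236909 = (-2 + sqrt(2)*sqrt(-227/22)) - 236909 = (-2 + sqrt(2)*(I*sqrt(4994)/22)) - 236909 = (-2 + I*sqrt(2497)/11) - 236909 = -236911 + I*sqrt(2497)/11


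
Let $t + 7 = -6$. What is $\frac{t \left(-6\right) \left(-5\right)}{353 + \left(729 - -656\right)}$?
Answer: $- \frac{195}{869} \approx -0.2244$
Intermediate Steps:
$t = -13$ ($t = -7 - 6 = -13$)
$\frac{t \left(-6\right) \left(-5\right)}{353 + \left(729 - -656\right)} = \frac{\left(-13\right) \left(-6\right) \left(-5\right)}{353 + \left(729 - -656\right)} = \frac{78 \left(-5\right)}{353 + \left(729 + 656\right)} = \frac{1}{353 + 1385} \left(-390\right) = \frac{1}{1738} \left(-390\right) = - \frac{195}{869}$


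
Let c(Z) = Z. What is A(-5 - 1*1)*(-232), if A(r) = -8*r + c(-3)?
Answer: -10440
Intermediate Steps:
A(r) = -3 - 8*r (A(r) = -8*r - 3 = -3 - 8*r)
A(-5 - 1*1)*(-232) = (-3 - 8*(-5 - 1*1))*(-232) = (-3 - 8*(-5 - 1))*(-232) = (-3 - 8*(-6))*(-232) = (-3 + 48)*(-232) = 45*(-232) = -10440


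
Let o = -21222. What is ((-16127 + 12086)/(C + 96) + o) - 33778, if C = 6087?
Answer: -37785449/687 ≈ -55001.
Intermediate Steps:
((-16127 + 12086)/(C + 96) + o) - 33778 = ((-16127 + 12086)/(6087 + 96) - 21222) - 33778 = (-4041/6183 - 21222) - 33778 = (-4041*1/6183 - 21222) - 33778 = (-449/687 - 21222) - 33778 = -14579963/687 - 33778 = -37785449/687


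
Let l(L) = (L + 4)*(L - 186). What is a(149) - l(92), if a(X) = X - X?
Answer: 9024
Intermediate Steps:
a(X) = 0
l(L) = (-186 + L)*(4 + L) (l(L) = (4 + L)*(-186 + L) = (-186 + L)*(4 + L))
a(149) - l(92) = 0 - (-744 + 92² - 182*92) = 0 - (-744 + 8464 - 16744) = 0 - 1*(-9024) = 0 + 9024 = 9024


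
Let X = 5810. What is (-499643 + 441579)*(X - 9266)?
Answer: 200669184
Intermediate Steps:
(-499643 + 441579)*(X - 9266) = (-499643 + 441579)*(5810 - 9266) = -58064*(-3456) = 200669184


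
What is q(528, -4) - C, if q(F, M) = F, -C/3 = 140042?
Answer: 420654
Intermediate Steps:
C = -420126 (C = -3*140042 = -420126)
q(528, -4) - C = 528 - 1*(-420126) = 528 + 420126 = 420654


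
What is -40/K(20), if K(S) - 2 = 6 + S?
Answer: -10/7 ≈ -1.4286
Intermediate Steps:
K(S) = 8 + S (K(S) = 2 + (6 + S) = 8 + S)
-40/K(20) = -40/(8 + 20) = -40/28 = -40*1/28 = -10/7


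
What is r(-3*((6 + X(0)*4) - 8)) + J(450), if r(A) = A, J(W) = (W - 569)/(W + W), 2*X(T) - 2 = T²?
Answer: -5519/900 ≈ -6.1322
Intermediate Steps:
X(T) = 1 + T²/2
J(W) = (-569 + W)/(2*W) (J(W) = (-569 + W)/((2*W)) = (-569 + W)*(1/(2*W)) = (-569 + W)/(2*W))
r(-3*((6 + X(0)*4) - 8)) + J(450) = -3*((6 + (1 + (½)*0²)*4) - 8) + (½)*(-569 + 450)/450 = -3*((6 + (1 + (½)*0)*4) - 8) + (½)*(1/450)*(-119) = -3*((6 + (1 + 0)*4) - 8) - 119/900 = -3*((6 + 1*4) - 8) - 119/900 = -3*((6 + 4) - 8) - 119/900 = -3*(10 - 8) - 119/900 = -3*2 - 119/900 = -6 - 119/900 = -5519/900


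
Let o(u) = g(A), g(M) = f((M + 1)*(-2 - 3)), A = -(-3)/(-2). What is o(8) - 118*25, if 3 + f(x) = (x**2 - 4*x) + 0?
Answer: -11827/4 ≈ -2956.8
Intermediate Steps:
A = -3/2 (A = -(-3)*(-1)/2 = -1*3/2 = -3/2 ≈ -1.5000)
f(x) = -3 + x**2 - 4*x (f(x) = -3 + ((x**2 - 4*x) + 0) = -3 + (x**2 - 4*x) = -3 + x**2 - 4*x)
g(M) = 17 + (-5 - 5*M)**2 + 20*M (g(M) = -3 + ((M + 1)*(-2 - 3))**2 - 4*(M + 1)*(-2 - 3) = -3 + ((1 + M)*(-5))**2 - 4*(1 + M)*(-5) = -3 + (-5 - 5*M)**2 - 4*(-5 - 5*M) = -3 + (-5 - 5*M)**2 + (20 + 20*M) = 17 + (-5 - 5*M)**2 + 20*M)
o(u) = -27/4 (o(u) = 42 + 25*(-3/2)**2 + 70*(-3/2) = 42 + 25*(9/4) - 105 = 42 + 225/4 - 105 = -27/4)
o(8) - 118*25 = -27/4 - 118*25 = -27/4 - 2950 = -11827/4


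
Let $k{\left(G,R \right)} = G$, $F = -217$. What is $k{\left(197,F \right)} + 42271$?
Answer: $42468$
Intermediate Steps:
$k{\left(197,F \right)} + 42271 = 197 + 42271 = 42468$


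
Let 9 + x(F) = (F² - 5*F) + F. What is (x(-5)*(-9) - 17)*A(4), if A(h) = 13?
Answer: -4433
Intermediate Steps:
x(F) = -9 + F² - 4*F (x(F) = -9 + ((F² - 5*F) + F) = -9 + (F² - 4*F) = -9 + F² - 4*F)
(x(-5)*(-9) - 17)*A(4) = ((-9 + (-5)² - 4*(-5))*(-9) - 17)*13 = ((-9 + 25 + 20)*(-9) - 17)*13 = (36*(-9) - 17)*13 = (-324 - 17)*13 = -341*13 = -4433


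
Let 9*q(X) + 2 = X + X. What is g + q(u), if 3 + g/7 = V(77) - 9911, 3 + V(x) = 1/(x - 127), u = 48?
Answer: -31233913/450 ≈ -69409.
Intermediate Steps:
V(x) = -3 + 1/(-127 + x) (V(x) = -3 + 1/(x - 127) = -3 + 1/(-127 + x))
g = -3470957/50 (g = -21 + 7*((382 - 3*77)/(-127 + 77) - 9911) = -21 + 7*((382 - 231)/(-50) - 9911) = -21 + 7*(-1/50*151 - 9911) = -21 + 7*(-151/50 - 9911) = -21 + 7*(-495701/50) = -21 - 3469907/50 = -3470957/50 ≈ -69419.)
q(X) = -2/9 + 2*X/9 (q(X) = -2/9 + (X + X)/9 = -2/9 + (2*X)/9 = -2/9 + 2*X/9)
g + q(u) = -3470957/50 + (-2/9 + (2/9)*48) = -3470957/50 + (-2/9 + 32/3) = -3470957/50 + 94/9 = -31233913/450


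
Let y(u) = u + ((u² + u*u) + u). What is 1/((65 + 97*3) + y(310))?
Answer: 1/193176 ≈ 5.1766e-6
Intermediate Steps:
y(u) = 2*u + 2*u² (y(u) = u + ((u² + u²) + u) = u + (2*u² + u) = u + (u + 2*u²) = 2*u + 2*u²)
1/((65 + 97*3) + y(310)) = 1/((65 + 97*3) + 2*310*(1 + 310)) = 1/((65 + 291) + 2*310*311) = 1/(356 + 192820) = 1/193176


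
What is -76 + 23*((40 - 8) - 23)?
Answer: 131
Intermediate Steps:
-76 + 23*((40 - 8) - 23) = -76 + 23*(32 - 23) = -76 + 23*9 = -76 + 207 = 131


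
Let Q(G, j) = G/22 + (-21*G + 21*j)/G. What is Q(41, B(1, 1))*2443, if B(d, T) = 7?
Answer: -34267961/902 ≈ -37991.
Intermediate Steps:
Q(G, j) = G/22 + (-21*G + 21*j)/G (Q(G, j) = G*(1/22) + (-21*G + 21*j)/G = G/22 + (-21*G + 21*j)/G)
Q(41, B(1, 1))*2443 = (-21 + (1/22)*41 + 21*7/41)*2443 = (-21 + 41/22 + 21*7*(1/41))*2443 = (-21 + 41/22 + 147/41)*2443 = -14027/902*2443 = -34267961/902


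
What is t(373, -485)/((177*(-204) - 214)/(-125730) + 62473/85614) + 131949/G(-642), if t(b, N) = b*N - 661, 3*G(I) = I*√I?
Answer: -233168872860/1308089 + 43983*I*√642/45796 ≈ -1.7825e+5 + 24.335*I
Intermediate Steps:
G(I) = I^(3/2)/3 (G(I) = (I*√I)/3 = I^(3/2)/3)
t(b, N) = -661 + N*b (t(b, N) = N*b - 661 = -661 + N*b)
t(373, -485)/((177*(-204) - 214)/(-125730) + 62473/85614) + 131949/G(-642) = (-661 - 485*373)/((177*(-204) - 214)/(-125730) + 62473/85614) + 131949/(((-642)^(3/2)/3)) = (-661 - 180905)/((-36108 - 214)*(-1/125730) + 62473*(1/85614)) + 131949/(((-642*I*√642)/3)) = -181566/(-36322*(-1/125730) + 62473/85614) + 131949/((-214*I*√642)) = -181566/(13/45 + 62473/85614) + 131949*(I*√642/137388) = -181566/1308089/1284210 + 43983*I*√642/45796 = -181566*1284210/1308089 + 43983*I*√642/45796 = -233168872860/1308089 + 43983*I*√642/45796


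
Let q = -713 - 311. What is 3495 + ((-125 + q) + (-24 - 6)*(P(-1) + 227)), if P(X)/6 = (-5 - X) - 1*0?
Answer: -3744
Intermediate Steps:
q = -1024
P(X) = -30 - 6*X (P(X) = 6*((-5 - X) - 1*0) = 6*((-5 - X) + 0) = 6*(-5 - X) = -30 - 6*X)
3495 + ((-125 + q) + (-24 - 6)*(P(-1) + 227)) = 3495 + ((-125 - 1024) + (-24 - 6)*((-30 - 6*(-1)) + 227)) = 3495 + (-1149 - 30*((-30 + 6) + 227)) = 3495 + (-1149 - 30*(-24 + 227)) = 3495 + (-1149 - 30*203) = 3495 + (-1149 - 6090) = 3495 - 7239 = -3744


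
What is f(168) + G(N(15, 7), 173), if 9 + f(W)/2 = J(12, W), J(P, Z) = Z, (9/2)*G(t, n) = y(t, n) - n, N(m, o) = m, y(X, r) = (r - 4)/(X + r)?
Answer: 26297/94 ≈ 279.76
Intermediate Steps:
y(X, r) = (-4 + r)/(X + r)
G(t, n) = -2*n/9 + 2*(-4 + n)/(9*(n + t)) (G(t, n) = 2*((-4 + n)/(t + n) - n)/9 = 2*((-4 + n)/(n + t) - n)/9 = 2*(-n + (-4 + n)/(n + t))/9 = -2*n/9 + 2*(-4 + n)/(9*(n + t)))
f(W) = -18 + 2*W
f(168) + G(N(15, 7), 173) = (-18 + 2*168) + 2*(-4 + 173 - 1*173*(173 + 15))/(9*(173 + 15)) = (-18 + 336) + (2/9)*(-4 + 173 - 1*173*188)/188 = 318 + (2/9)*(1/188)*(-4 + 173 - 32524) = 318 + (2/9)*(1/188)*(-32355) = 318 - 3595/94 = 26297/94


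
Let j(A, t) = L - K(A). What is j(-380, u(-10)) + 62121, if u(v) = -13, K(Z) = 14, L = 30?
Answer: 62137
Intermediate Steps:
j(A, t) = 16 (j(A, t) = 30 - 1*14 = 30 - 14 = 16)
j(-380, u(-10)) + 62121 = 16 + 62121 = 62137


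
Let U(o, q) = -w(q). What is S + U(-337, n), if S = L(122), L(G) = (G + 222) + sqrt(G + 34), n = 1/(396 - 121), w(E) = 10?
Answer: 334 + 2*sqrt(39) ≈ 346.49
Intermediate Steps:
n = 1/275 ≈ 0.0036364
U(o, q) = -10 (U(o, q) = -1*10 = -10)
L(G) = 222 + G + sqrt(34 + G) (L(G) = (222 + G) + sqrt(34 + G) = 222 + G + sqrt(34 + G))
S = 344 + 2*sqrt(39) (S = 222 + 122 + sqrt(34 + 122) = 222 + 122 + sqrt(156) = 222 + 122 + 2*sqrt(39) = 344 + 2*sqrt(39) ≈ 356.49)
S + U(-337, n) = (344 + 2*sqrt(39)) - 10 = 334 + 2*sqrt(39)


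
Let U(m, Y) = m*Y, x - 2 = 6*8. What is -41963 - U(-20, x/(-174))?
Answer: -3651281/87 ≈ -41969.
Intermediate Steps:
x = 50 (x = 2 + 6*8 = 2 + 48 = 50)
U(m, Y) = Y*m
-41963 - U(-20, x/(-174)) = -41963 - 50/(-174)*(-20) = -41963 - 50*(-1/174)*(-20) = -41963 - (-25)*(-20)/87 = -41963 - 1*500/87 = -41963 - 500/87 = -3651281/87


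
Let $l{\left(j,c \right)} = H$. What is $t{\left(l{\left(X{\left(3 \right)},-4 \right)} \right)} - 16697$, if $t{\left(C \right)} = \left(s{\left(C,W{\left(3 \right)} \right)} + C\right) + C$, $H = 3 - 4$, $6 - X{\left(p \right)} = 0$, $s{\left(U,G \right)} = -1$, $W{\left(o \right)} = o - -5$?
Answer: $-16700$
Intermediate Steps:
$W{\left(o \right)} = 5 + o$ ($W{\left(o \right)} = o + 5 = 5 + o$)
$X{\left(p \right)} = 6$ ($X{\left(p \right)} = 6 - 0 = 6 + 0 = 6$)
$H = -1$
$l{\left(j,c \right)} = -1$
$t{\left(C \right)} = -1 + 2 C$ ($t{\left(C \right)} = \left(-1 + C\right) + C = -1 + 2 C$)
$t{\left(l{\left(X{\left(3 \right)},-4 \right)} \right)} - 16697 = \left(-1 + 2 \left(-1\right)\right) - 16697 = \left(-1 - 2\right) - 16697 = -3 - 16697 = -16700$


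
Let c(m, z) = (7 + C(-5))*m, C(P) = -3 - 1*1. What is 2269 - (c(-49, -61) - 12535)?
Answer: 14951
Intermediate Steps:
C(P) = -4 (C(P) = -3 - 1 = -4)
c(m, z) = 3*m (c(m, z) = (7 - 4)*m = 3*m)
2269 - (c(-49, -61) - 12535) = 2269 - (3*(-49) - 12535) = 2269 - (-147 - 12535) = 2269 - 1*(-12682) = 2269 + 12682 = 14951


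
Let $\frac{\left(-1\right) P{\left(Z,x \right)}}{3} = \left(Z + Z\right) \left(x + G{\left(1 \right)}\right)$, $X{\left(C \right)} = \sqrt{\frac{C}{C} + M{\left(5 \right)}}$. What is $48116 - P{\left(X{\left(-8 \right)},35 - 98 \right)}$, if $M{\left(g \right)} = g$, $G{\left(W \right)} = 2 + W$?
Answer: $48116 - 360 \sqrt{6} \approx 47234.0$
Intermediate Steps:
$X{\left(C \right)} = \sqrt{6}$ ($X{\left(C \right)} = \sqrt{\frac{C}{C} + 5} = \sqrt{1 + 5} = \sqrt{6}$)
$P{\left(Z,x \right)} = - 6 Z \left(3 + x\right)$ ($P{\left(Z,x \right)} = - 3 \left(Z + Z\right) \left(x + \left(2 + 1\right)\right) = - 3 \cdot 2 Z \left(x + 3\right) = - 3 \cdot 2 Z \left(3 + x\right) = - 6 Z \left(3 + x\right)$)
$48116 - P{\left(X{\left(-8 \right)},35 - 98 \right)} = 48116 - - 6 \sqrt{6} \left(3 + \left(35 - 98\right)\right) = 48116 - - 6 \sqrt{6} \left(3 - 63\right) = 48116 - \left(-6\right) \sqrt{6} \left(-60\right) = 48116 - 360 \sqrt{6}$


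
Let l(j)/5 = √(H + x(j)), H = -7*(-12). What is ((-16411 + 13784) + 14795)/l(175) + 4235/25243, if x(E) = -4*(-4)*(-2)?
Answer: 4235/25243 + 468*√13/5 ≈ 337.65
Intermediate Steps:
x(E) = -32 (x(E) = 16*(-2) = -32)
H = 84
l(j) = 10*√13 (l(j) = 5*√(84 - 32) = 5*√52 = 5*(2*√13) = 10*√13)
((-16411 + 13784) + 14795)/l(175) + 4235/25243 = ((-16411 + 13784) + 14795)/((10*√13)) + 4235/25243 = (-2627 + 14795)*(√13/130) + 4235*(1/25243) = 12168*(√13/130) + 4235/25243 = 468*√13/5 + 4235/25243 = 4235/25243 + 468*√13/5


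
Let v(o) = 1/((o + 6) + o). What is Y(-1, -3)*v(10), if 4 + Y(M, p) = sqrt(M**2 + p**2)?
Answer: -2/13 + sqrt(10)/26 ≈ -0.032220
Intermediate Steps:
v(o) = 1/(6 + 2*o) (v(o) = 1/((6 + o) + o) = 1/(6 + 2*o))
Y(M, p) = -4 + sqrt(M**2 + p**2)
Y(-1, -3)*v(10) = (-4 + sqrt((-1)**2 + (-3)**2))*(1/(2*(3 + 10))) = (-4 + sqrt(1 + 9))*((1/2)/13) = (-4 + sqrt(10))*((1/2)*(1/13)) = (-4 + sqrt(10))*(1/26) = -2/13 + sqrt(10)/26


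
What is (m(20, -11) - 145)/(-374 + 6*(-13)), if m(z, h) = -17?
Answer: 81/226 ≈ 0.35841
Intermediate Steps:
(m(20, -11) - 145)/(-374 + 6*(-13)) = (-17 - 145)/(-374 + 6*(-13)) = -162/(-374 - 78) = -162/(-452) = -162*(-1/452) = 81/226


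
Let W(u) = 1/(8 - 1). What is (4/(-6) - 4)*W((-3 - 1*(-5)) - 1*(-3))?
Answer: -2/3 ≈ -0.66667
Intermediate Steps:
W(u) = 1/7
(4/(-6) - 4)*W((-3 - 1*(-5)) - 1*(-3)) = (4/(-6) - 4)*(1/7) = (4*(-1/6) - 4)*(1/7) = (-2/3 - 4)*(1/7) = -14/3*1/7 = -2/3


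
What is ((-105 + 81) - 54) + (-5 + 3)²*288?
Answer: 1074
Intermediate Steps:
((-105 + 81) - 54) + (-5 + 3)²*288 = (-24 - 54) + (-2)²*288 = -78 + 4*288 = -78 + 1152 = 1074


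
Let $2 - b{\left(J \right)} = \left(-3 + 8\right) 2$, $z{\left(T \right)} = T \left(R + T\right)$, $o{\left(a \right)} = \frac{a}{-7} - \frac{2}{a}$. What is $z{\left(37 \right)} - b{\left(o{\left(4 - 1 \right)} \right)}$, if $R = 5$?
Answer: $1562$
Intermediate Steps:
$o{\left(a \right)} = - \frac{2}{a} - \frac{a}{7}$ ($o{\left(a \right)} = a \left(- \frac{1}{7}\right) - \frac{2}{a} = - \frac{a}{7} - \frac{2}{a} = - \frac{2}{a} - \frac{a}{7}$)
$z{\left(T \right)} = T \left(5 + T\right)$
$b{\left(J \right)} = -8$ ($b{\left(J \right)} = 2 - \left(-3 + 8\right) 2 = 2 - 5 \cdot 2 = 2 - 10 = -8$)
$z{\left(37 \right)} - b{\left(o{\left(4 - 1 \right)} \right)} = 37 \left(5 + 37\right) - -8 = 37 \cdot 42 + 8 = 1554 + 8 = 1562$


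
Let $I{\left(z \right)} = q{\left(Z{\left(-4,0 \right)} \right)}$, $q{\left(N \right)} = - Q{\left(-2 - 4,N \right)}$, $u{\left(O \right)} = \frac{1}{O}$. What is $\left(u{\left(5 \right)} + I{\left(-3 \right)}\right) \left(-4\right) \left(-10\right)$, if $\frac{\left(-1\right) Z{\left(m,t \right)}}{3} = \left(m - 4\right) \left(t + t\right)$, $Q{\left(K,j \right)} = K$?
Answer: $248$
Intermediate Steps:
$Z{\left(m,t \right)} = - 6 t \left(-4 + m\right)$ ($Z{\left(m,t \right)} = - 3 \left(m - 4\right) \left(t + t\right) = - 3 \left(-4 + m\right) 2 t = - 3 \cdot 2 t \left(-4 + m\right) = - 6 t \left(-4 + m\right)$)
$q{\left(N \right)} = 6$ ($q{\left(N \right)} = - (-2 - 4) = \left(-1\right) \left(-6\right) = 6$)
$I{\left(z \right)} = 6$
$\left(u{\left(5 \right)} + I{\left(-3 \right)}\right) \left(-4\right) \left(-10\right) = \left(\frac{1}{5} + 6\right) \left(-4\right) \left(-10\right) = \frac{31}{5} \left(-4\right) \left(-10\right) = \left(- \frac{124}{5}\right) \left(-10\right) = 248$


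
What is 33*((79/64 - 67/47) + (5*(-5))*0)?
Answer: -18975/3008 ≈ -6.3082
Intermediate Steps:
33*((79/64 - 67/47) + (5*(-5))*0) = 33*((79*(1/64) - 67*1/47) - 25*0) = 33*((79/64 - 67/47) + 0) = 33*(-575/3008 + 0) = 33*(-575/3008) = -18975/3008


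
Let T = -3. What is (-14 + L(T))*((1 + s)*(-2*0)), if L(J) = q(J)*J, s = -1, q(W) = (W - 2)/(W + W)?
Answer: 0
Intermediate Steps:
q(W) = (-2 + W)/(2*W) (q(W) = (-2 + W)/((2*W)) = (-2 + W)*(1/(2*W)) = (-2 + W)/(2*W))
L(J) = -1 + J/2 (L(J) = ((-2 + J)/(2*J))*J = -1 + J/2)
(-14 + L(T))*((1 + s)*(-2*0)) = (-14 + (-1 + (½)*(-3)))*((1 - 1)*(-2*0)) = (-14 + (-1 - 3/2))*(0*0) = (-14 - 5/2)*0 = -33/2*0 = 0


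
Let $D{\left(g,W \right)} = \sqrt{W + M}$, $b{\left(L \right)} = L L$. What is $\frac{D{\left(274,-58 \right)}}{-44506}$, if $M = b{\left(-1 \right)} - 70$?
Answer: $- \frac{i \sqrt{127}}{44506} \approx - 0.00025321 i$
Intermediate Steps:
$b{\left(L \right)} = L^{2}$
$M = -69$ ($M = \left(-1\right)^{2} - 70 = 1 - 70 = -69$)
$D{\left(g,W \right)} = \sqrt{-69 + W}$ ($D{\left(g,W \right)} = \sqrt{W - 69} = \sqrt{-69 + W}$)
$\frac{D{\left(274,-58 \right)}}{-44506} = \frac{\sqrt{-69 - 58}}{-44506} = \sqrt{-127} \left(- \frac{1}{44506}\right) = i \sqrt{127} \left(- \frac{1}{44506}\right) = - \frac{i \sqrt{127}}{44506}$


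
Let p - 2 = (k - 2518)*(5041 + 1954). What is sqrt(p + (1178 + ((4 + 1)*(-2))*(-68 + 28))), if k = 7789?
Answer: 5*sqrt(1474889) ≈ 6072.3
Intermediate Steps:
p = 36870647 (p = 2 + (7789 - 2518)*(5041 + 1954) = 2 + 5271*6995 = 2 + 36870645 = 36870647)
sqrt(p + (1178 + ((4 + 1)*(-2))*(-68 + 28))) = sqrt(36870647 + (1178 + ((4 + 1)*(-2))*(-68 + 28))) = sqrt(36870647 + (1178 + (5*(-2))*(-40))) = sqrt(36870647 + (1178 - 10*(-40))) = sqrt(36870647 + (1178 + 400)) = sqrt(36870647 + 1578) = sqrt(36872225) = 5*sqrt(1474889)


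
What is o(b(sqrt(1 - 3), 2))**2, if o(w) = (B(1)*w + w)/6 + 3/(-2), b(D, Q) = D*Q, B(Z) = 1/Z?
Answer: 49/36 - 2*I*sqrt(2) ≈ 1.3611 - 2.8284*I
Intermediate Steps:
o(w) = -3/2 + w/3 (o(w) = (w/1 + w)/6 + 3/(-2) = (1*w + w)*(1/6) + 3*(-1/2) = (w + w)*(1/6) - 3/2 = (2*w)*(1/6) - 3/2 = w/3 - 3/2 = -3/2 + w/3)
o(b(sqrt(1 - 3), 2))**2 = (-3/2 + (sqrt(1 - 3)*2)/3)**2 = (-3/2 + (sqrt(-2)*2)/3)**2 = (-3/2 + ((I*sqrt(2))*2)/3)**2 = (-3/2 + (2*I*sqrt(2))/3)**2 = (-3/2 + 2*I*sqrt(2)/3)**2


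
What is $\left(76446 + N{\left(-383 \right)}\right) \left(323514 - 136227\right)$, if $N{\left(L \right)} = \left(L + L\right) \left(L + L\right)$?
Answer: $124209112974$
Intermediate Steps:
$N{\left(L \right)} = 4 L^{2}$ ($N{\left(L \right)} = 2 L 2 L = 4 L^{2}$)
$\left(76446 + N{\left(-383 \right)}\right) \left(323514 - 136227\right) = \left(76446 + 4 \left(-383\right)^{2}\right) \left(323514 - 136227\right) = \left(76446 + 4 \cdot 146689\right) 187287 = \left(76446 + 586756\right) 187287 = 663202 \cdot 187287 = 124209112974$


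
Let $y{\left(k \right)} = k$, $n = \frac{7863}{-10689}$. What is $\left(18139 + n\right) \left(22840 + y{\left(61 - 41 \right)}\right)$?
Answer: $\frac{1477364898960}{3563} \approx 4.1464 \cdot 10^{8}$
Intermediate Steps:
$n = - \frac{2621}{3563}$ ($n = 7863 \left(- \frac{1}{10689}\right) = - \frac{2621}{3563} \approx -0.73562$)
$\left(18139 + n\right) \left(22840 + y{\left(61 - 41 \right)}\right) = \left(18139 - \frac{2621}{3563}\right) \left(22840 + \left(61 - 41\right)\right) = \frac{64626636 \left(22840 + 20\right)}{3563} = \frac{64626636}{3563} \cdot 22860 = \frac{1477364898960}{3563}$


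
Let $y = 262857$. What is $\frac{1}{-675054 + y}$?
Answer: $- \frac{1}{412197} \approx -2.426 \cdot 10^{-6}$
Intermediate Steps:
$\frac{1}{-675054 + y} = \frac{1}{-675054 + 262857} = \frac{1}{-412197} = - \frac{1}{412197}$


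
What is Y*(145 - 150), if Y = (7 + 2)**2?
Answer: -405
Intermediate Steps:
Y = 81 (Y = 9**2 = 81)
Y*(145 - 150) = 81*(145 - 150) = 81*(-5) = -405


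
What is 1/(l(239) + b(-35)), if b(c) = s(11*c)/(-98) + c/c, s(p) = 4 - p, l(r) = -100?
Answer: -98/10091 ≈ -0.0097116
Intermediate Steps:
b(c) = 47/49 + 11*c/98 (b(c) = (4 - 11*c)/(-98) + c/c = (4 - 11*c)*(-1/98) + 1 = (-2/49 + 11*c/98) + 1 = 47/49 + 11*c/98)
1/(l(239) + b(-35)) = 1/(-100 + (47/49 + (11/98)*(-35))) = 1/(-100 + (47/49 - 55/14)) = 1/(-100 - 291/98) = 1/(-10091/98) = -98/10091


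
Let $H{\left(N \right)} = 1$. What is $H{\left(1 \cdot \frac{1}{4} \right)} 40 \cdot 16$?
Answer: $640$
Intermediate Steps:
$H{\left(1 \cdot \frac{1}{4} \right)} 40 \cdot 16 = 1 \cdot 40 \cdot 16 = 40 \cdot 16 = 640$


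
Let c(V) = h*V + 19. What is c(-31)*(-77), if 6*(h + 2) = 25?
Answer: 22253/6 ≈ 3708.8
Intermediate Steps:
h = 13/6 (h = -2 + (1/6)*25 = -2 + 25/6 = 13/6 ≈ 2.1667)
c(V) = 19 + 13*V/6 (c(V) = 13*V/6 + 19 = 19 + 13*V/6)
c(-31)*(-77) = (19 + (13/6)*(-31))*(-77) = (19 - 403/6)*(-77) = -289/6*(-77) = 22253/6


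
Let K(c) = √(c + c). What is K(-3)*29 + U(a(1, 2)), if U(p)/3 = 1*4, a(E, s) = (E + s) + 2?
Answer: 12 + 29*I*√6 ≈ 12.0 + 71.035*I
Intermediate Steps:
a(E, s) = 2 + E + s
U(p) = 12 (U(p) = 3*(1*4) = 3*4 = 12)
K(c) = √2*√c (K(c) = √(2*c) = √2*√c)
K(-3)*29 + U(a(1, 2)) = (√2*√(-3))*29 + 12 = (√2*(I*√3))*29 + 12 = (I*√6)*29 + 12 = 29*I*√6 + 12 = 12 + 29*I*√6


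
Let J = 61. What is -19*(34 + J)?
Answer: -1805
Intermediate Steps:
-19*(34 + J) = -19*(34 + 61) = -19*95 = -1805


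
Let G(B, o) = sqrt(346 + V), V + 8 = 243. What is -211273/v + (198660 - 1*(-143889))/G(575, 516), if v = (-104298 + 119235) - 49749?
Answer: 211273/34812 + 342549*sqrt(581)/581 ≈ 14217.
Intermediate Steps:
V = 235 (V = -8 + 243 = 235)
G(B, o) = sqrt(581) (G(B, o) = sqrt(346 + 235) = sqrt(581))
v = -34812 (v = 14937 - 49749 = -34812)
-211273/v + (198660 - 1*(-143889))/G(575, 516) = -211273/(-34812) + (198660 - 1*(-143889))/(sqrt(581)) = -211273*(-1/34812) + (198660 + 143889)*(sqrt(581)/581) = 211273/34812 + 342549*(sqrt(581)/581) = 211273/34812 + 342549*sqrt(581)/581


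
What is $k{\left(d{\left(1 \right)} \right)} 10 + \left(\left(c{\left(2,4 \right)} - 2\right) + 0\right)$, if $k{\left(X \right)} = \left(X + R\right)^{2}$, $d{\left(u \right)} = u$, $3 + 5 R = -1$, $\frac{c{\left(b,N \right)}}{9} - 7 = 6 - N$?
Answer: $\frac{397}{5} \approx 79.4$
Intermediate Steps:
$c{\left(b,N \right)} = 117 - 9 N$ ($c{\left(b,N \right)} = 63 + 9 \left(6 - N\right) = 63 - \left(-54 + 9 N\right) = 117 - 9 N$)
$R = - \frac{4}{5}$ ($R = - \frac{3}{5} + \frac{1}{5} \left(-1\right) = - \frac{3}{5} - \frac{1}{5} = - \frac{4}{5} \approx -0.8$)
$k{\left(X \right)} = \left(- \frac{4}{5} + X\right)^{2}$ ($k{\left(X \right)} = \left(X - \frac{4}{5}\right)^{2} = \left(- \frac{4}{5} + X\right)^{2}$)
$k{\left(d{\left(1 \right)} \right)} 10 + \left(\left(c{\left(2,4 \right)} - 2\right) + 0\right) = \frac{\left(-4 + 5 \cdot 1\right)^{2}}{25} \cdot 10 + \left(\left(\left(117 - 36\right) - 2\right) + 0\right) = \frac{\left(-4 + 5\right)^{2}}{25} \cdot 10 + \left(\left(\left(117 - 36\right) - 2\right) + 0\right) = \frac{1^{2}}{25} \cdot 10 + \left(\left(81 - 2\right) + 0\right) = \frac{1}{25} \cdot 1 \cdot 10 + \left(79 + 0\right) = \frac{1}{25} \cdot 10 + 79 = \frac{2}{5} + 79 = \frac{397}{5}$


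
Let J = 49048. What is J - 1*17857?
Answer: 31191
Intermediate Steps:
J - 1*17857 = 49048 - 1*17857 = 49048 - 17857 = 31191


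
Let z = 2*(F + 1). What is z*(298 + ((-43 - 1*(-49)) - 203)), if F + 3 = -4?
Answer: -1212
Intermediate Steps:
F = -7 (F = -3 - 4 = -7)
z = -12 (z = 2*(-7 + 1) = 2*(-6) = -12)
z*(298 + ((-43 - 1*(-49)) - 203)) = -12*(298 + ((-43 - 1*(-49)) - 203)) = -12*(298 + ((-43 + 49) - 203)) = -12*(298 + (6 - 203)) = -12*(298 - 197) = -12*101 = -1212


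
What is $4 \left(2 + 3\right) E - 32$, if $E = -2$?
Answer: $-72$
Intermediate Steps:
$4 \left(2 + 3\right) E - 32 = 4 \left(2 + 3\right) \left(-2\right) - 32 = 4 \cdot 5 \left(-2\right) - 32 = 4 \left(-10\right) - 32 = -40 - 32 = -72$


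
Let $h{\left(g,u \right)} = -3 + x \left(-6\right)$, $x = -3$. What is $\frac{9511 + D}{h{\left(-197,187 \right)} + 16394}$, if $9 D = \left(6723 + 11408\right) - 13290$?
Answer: $\frac{90440}{147681} \approx 0.6124$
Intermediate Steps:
$h{\left(g,u \right)} = 15$ ($h{\left(g,u \right)} = -3 - -18 = -3 + 18 = 15$)
$D = \frac{4841}{9}$ ($D = \frac{\left(6723 + 11408\right) - 13290}{9} = \frac{18131 - 13290}{9} = \frac{1}{9} \cdot 4841 = \frac{4841}{9} \approx 537.89$)
$\frac{9511 + D}{h{\left(-197,187 \right)} + 16394} = \frac{9511 + \frac{4841}{9}}{15 + 16394} = \frac{90440}{9 \cdot 16409} = \frac{90440}{9} \cdot \frac{1}{16409} = \frac{90440}{147681}$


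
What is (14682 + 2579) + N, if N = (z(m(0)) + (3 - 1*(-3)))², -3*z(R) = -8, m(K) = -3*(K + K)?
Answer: 156025/9 ≈ 17336.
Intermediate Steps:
m(K) = -6*K
z(R) = 8/3 (z(R) = -⅓*(-8) = 8/3)
N = 676/9 (N = (8/3 + (3 - 1*(-3)))² = (8/3 + (3 + 3))² = (8/3 + 6)² = (26/3)² = 676/9 ≈ 75.111)
(14682 + 2579) + N = (14682 + 2579) + 676/9 = 17261 + 676/9 = 156025/9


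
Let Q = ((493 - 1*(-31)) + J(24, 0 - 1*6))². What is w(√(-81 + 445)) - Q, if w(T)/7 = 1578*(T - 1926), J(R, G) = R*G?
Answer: -21418996 + 22092*√91 ≈ -2.1208e+7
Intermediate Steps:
J(R, G) = G*R
w(T) = -21274596 + 11046*T (w(T) = 7*(1578*(T - 1926)) = 7*(1578*(-1926 + T)) = 7*(-3039228 + 1578*T) = -21274596 + 11046*T)
Q = 144400 (Q = ((493 - 1*(-31)) + (0 - 1*6)*24)² = ((493 + 31) + (0 - 6)*24)² = (524 - 6*24)² = (524 - 144)² = 380² = 144400)
w(√(-81 + 445)) - Q = (-21274596 + 11046*√(-81 + 445)) - 1*144400 = (-21274596 + 11046*√364) - 144400 = (-21274596 + 11046*(2*√91)) - 144400 = (-21274596 + 22092*√91) - 144400 = -21418996 + 22092*√91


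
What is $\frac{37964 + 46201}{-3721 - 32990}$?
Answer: $- \frac{28055}{12237} \approx -2.2926$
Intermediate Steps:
$\frac{37964 + 46201}{-3721 - 32990} = \frac{84165}{-36711} = 84165 \left(- \frac{1}{36711}\right) = - \frac{28055}{12237}$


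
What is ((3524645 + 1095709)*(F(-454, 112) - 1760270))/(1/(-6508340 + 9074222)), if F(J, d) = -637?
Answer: -20876051107349420796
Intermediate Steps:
((3524645 + 1095709)*(F(-454, 112) - 1760270))/(1/(-6508340 + 9074222)) = ((3524645 + 1095709)*(-637 - 1760270))/(1/(-6508340 + 9074222)) = (4620354*(-1760907))/(1/2565882) = -8136013701078/1/2565882 = -8136013701078*2565882 = -20876051107349420796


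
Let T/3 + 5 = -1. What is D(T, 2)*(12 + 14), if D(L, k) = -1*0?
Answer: 0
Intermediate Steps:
T = -18 (T = -15 + 3*(-1) = -15 - 3 = -18)
D(L, k) = 0
D(T, 2)*(12 + 14) = 0*(12 + 14) = 0*26 = 0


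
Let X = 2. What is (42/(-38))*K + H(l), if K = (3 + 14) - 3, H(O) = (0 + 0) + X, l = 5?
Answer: -256/19 ≈ -13.474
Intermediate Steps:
H(O) = 2 (H(O) = (0 + 0) + 2 = 0 + 2 = 2)
K = 14 (K = 17 - 3 = 14)
(42/(-38))*K + H(l) = (42/(-38))*14 + 2 = (42*(-1/38))*14 + 2 = -21/19*14 + 2 = -294/19 + 2 = -256/19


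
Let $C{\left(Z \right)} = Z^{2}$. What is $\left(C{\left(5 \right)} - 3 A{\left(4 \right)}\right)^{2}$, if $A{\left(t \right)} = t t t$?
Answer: $27889$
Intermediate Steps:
$A{\left(t \right)} = t^{3}$ ($A{\left(t \right)} = t^{2} t = t^{3}$)
$\left(C{\left(5 \right)} - 3 A{\left(4 \right)}\right)^{2} = \left(5^{2} - 3 \cdot 4^{3}\right)^{2} = \left(25 - 192\right)^{2} = \left(-167\right)^{2} = 27889$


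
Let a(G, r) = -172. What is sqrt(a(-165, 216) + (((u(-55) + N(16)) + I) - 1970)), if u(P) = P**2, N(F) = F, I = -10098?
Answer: I*sqrt(9199) ≈ 95.911*I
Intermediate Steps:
sqrt(a(-165, 216) + (((u(-55) + N(16)) + I) - 1970)) = sqrt(-172 + ((((-55)**2 + 16) - 10098) - 1970)) = sqrt(-172 + (((3025 + 16) - 10098) - 1970)) = sqrt(-172 + ((3041 - 10098) - 1970)) = sqrt(-172 + (-7057 - 1970)) = sqrt(-172 - 9027) = sqrt(-9199) = I*sqrt(9199)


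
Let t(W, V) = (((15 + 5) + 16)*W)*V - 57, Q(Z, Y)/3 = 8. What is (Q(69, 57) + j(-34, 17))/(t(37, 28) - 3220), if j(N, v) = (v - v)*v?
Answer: 24/34019 ≈ 0.00070549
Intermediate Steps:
Q(Z, Y) = 24 (Q(Z, Y) = 3*8 = 24)
j(N, v) = 0 (j(N, v) = 0*v = 0)
t(W, V) = -57 + 36*V*W (t(W, V) = ((20 + 16)*W)*V - 57 = (36*W)*V - 57 = 36*V*W - 57 = -57 + 36*V*W)
(Q(69, 57) + j(-34, 17))/(t(37, 28) - 3220) = (24 + 0)/((-57 + 36*28*37) - 3220) = 24/((-57 + 37296) - 3220) = 24/(37239 - 3220) = 24/34019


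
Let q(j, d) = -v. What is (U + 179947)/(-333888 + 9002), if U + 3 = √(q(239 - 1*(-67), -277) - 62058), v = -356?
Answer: -89972/162443 - I*√61702/324886 ≈ -0.55387 - 0.00076457*I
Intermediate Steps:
q(j, d) = 356 (q(j, d) = -1*(-356) = 356)
U = -3 + I*√61702 (U = -3 + √(356 - 62058) = -3 + √(-61702) = -3 + I*√61702 ≈ -3.0 + 248.4*I)
(U + 179947)/(-333888 + 9002) = ((-3 + I*√61702) + 179947)/(-333888 + 9002) = (179944 + I*√61702)/(-324886) = (179944 + I*√61702)*(-1/324886) = -89972/162443 - I*√61702/324886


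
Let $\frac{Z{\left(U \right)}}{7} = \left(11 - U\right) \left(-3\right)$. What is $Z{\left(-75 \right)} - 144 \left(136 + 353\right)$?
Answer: $-72222$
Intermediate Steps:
$Z{\left(U \right)} = -231 + 21 U$ ($Z{\left(U \right)} = 7 \left(11 - U\right) \left(-3\right) = 7 \left(-33 + 3 U\right) = -231 + 21 U$)
$Z{\left(-75 \right)} - 144 \left(136 + 353\right) = \left(-231 + 21 \left(-75\right)\right) - 144 \left(136 + 353\right) = \left(-231 - 1575\right) - 70416 = -1806 - 70416 = -72222$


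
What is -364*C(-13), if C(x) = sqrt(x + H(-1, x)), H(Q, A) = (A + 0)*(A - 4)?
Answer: -1456*sqrt(13) ≈ -5249.7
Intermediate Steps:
H(Q, A) = A*(-4 + A)
C(x) = sqrt(x + x*(-4 + x))
-364*C(-13) = -364*4*sqrt(13) = -1456*sqrt(13)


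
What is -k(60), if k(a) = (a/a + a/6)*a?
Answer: -660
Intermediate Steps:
k(a) = a*(1 + a/6) (k(a) = (1 + a*(1/6))*a = (1 + a/6)*a = a*(1 + a/6))
-k(60) = -60*(6 + 60)/6 = -60*66/6 = -1*660 = -660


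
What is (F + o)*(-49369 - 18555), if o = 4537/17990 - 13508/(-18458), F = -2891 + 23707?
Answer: -10670977166891806/7546805 ≈ -1.4140e+9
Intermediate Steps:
F = 20816
o = 14852403/15093610 (o = 4537*(1/17990) - 13508*(-1/18458) = 4537/17990 + 614/839 = 14852403/15093610 ≈ 0.98402)
(F + o)*(-49369 - 18555) = (20816 + 14852403/15093610)*(-49369 - 18555) = (314203438163/15093610)*(-67924) = -10670977166891806/7546805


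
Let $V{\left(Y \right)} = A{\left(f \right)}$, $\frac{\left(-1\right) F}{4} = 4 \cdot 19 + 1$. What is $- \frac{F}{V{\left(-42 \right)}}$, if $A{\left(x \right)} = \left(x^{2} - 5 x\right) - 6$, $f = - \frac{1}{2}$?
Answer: $- \frac{1232}{13} \approx -94.769$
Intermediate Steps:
$f = - \frac{1}{2}$ ($f = \left(-1\right) \frac{1}{2} = - \frac{1}{2} \approx -0.5$)
$A{\left(x \right)} = -6 + x^{2} - 5 x$
$F = -308$ ($F = - 4 \left(4 \cdot 19 + 1\right) = - 4 \left(76 + 1\right) = \left(-4\right) 77 = -308$)
$V{\left(Y \right)} = - \frac{13}{4}$ ($V{\left(Y \right)} = -6 + \left(- \frac{1}{2}\right)^{2} - - \frac{5}{2} = -6 + \frac{1}{4} + \frac{5}{2} = - \frac{13}{4}$)
$- \frac{F}{V{\left(-42 \right)}} = - \frac{-308}{- \frac{13}{4}} = - \frac{\left(-308\right) \left(-4\right)}{13} = \left(-1\right) \frac{1232}{13} = - \frac{1232}{13}$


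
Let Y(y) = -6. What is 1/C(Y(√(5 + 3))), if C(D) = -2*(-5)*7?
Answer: 1/70 ≈ 0.014286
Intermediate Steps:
C(D) = 70 (C(D) = 10*7 = 70)
1/C(Y(√(5 + 3))) = 1/70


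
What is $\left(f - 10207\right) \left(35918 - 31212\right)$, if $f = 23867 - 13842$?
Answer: $-856492$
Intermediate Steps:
$f = 10025$
$\left(f - 10207\right) \left(35918 - 31212\right) = \left(10025 - 10207\right) \left(35918 - 31212\right) = \left(-182\right) 4706 = -856492$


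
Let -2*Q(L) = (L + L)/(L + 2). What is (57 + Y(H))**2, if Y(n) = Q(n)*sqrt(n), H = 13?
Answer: 733222/225 - 494*sqrt(13)/5 ≈ 2902.5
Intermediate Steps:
Q(L) = -L/(2 + L) (Q(L) = -(L + L)/(2*(L + 2)) = -2*L/(2*(2 + L)) = -L/(2 + L))
Y(n) = -n**(3/2)/(2 + n) (Y(n) = (-n/(2 + n))*sqrt(n) = -n**(3/2)/(2 + n))
(57 + Y(H))**2 = (57 - 13**(3/2)/(2 + 13))**2 = (57 - 1*13*sqrt(13)/15)**2 = (57 - 1*13*sqrt(13)*1/15)**2 = (57 - 13*sqrt(13)/15)**2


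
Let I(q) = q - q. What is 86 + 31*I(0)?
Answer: 86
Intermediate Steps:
I(q) = 0
86 + 31*I(0) = 86 + 31*0 = 86 + 0 = 86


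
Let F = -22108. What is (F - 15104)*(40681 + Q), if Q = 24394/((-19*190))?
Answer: -2731993701696/1805 ≈ -1.5136e+9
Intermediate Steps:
Q = -12197/1805 (Q = 24394/(-3610) = 24394*(-1/3610) = -12197/1805 ≈ -6.7573)
(F - 15104)*(40681 + Q) = (-22108 - 15104)*(40681 - 12197/1805) = -37212*73417008/1805 = -2731993701696/1805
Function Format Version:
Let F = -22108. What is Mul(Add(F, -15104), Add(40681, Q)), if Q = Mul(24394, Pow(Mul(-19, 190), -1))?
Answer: Rational(-2731993701696, 1805) ≈ -1.5136e+9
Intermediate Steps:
Q = Rational(-12197, 1805) (Q = Mul(24394, Pow(-3610, -1)) = Mul(24394, Rational(-1, 3610)) = Rational(-12197, 1805) ≈ -6.7573)
Mul(Add(F, -15104), Add(40681, Q)) = Mul(Add(-22108, -15104), Add(40681, Rational(-12197, 1805))) = Mul(-37212, Rational(73417008, 1805)) = Rational(-2731993701696, 1805)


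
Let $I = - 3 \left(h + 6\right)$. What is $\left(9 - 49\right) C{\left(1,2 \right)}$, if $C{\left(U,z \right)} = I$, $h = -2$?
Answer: $480$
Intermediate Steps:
$I = -12$ ($I = - 3 \left(-2 + 6\right) = \left(-3\right) 4 = -12$)
$C{\left(U,z \right)} = -12$
$\left(9 - 49\right) C{\left(1,2 \right)} = \left(9 - 49\right) \left(-12\right) = \left(-40\right) \left(-12\right) = 480$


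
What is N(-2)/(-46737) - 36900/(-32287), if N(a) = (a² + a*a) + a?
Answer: 574800526/502999173 ≈ 1.1427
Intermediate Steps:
N(a) = a + 2*a² (N(a) = (a² + a²) + a = 2*a² + a = a + 2*a²)
N(-2)/(-46737) - 36900/(-32287) = -2*(1 + 2*(-2))/(-46737) - 36900/(-32287) = -2*(1 - 4)*(-1/46737) - 36900*(-1/32287) = -2*(-3)*(-1/46737) + 36900/32287 = 6*(-1/46737) + 36900/32287 = -2/15579 + 36900/32287 = 574800526/502999173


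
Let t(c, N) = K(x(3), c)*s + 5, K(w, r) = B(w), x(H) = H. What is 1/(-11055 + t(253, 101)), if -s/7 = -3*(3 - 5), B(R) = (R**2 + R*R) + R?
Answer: -1/11932 ≈ -8.3808e-5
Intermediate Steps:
B(R) = R + 2*R**2 (B(R) = (R**2 + R**2) + R = 2*R**2 + R = R + 2*R**2)
s = -42 (s = -(-21)*(3 - 5) = -(-21)*(-2) = -7*6 = -42)
K(w, r) = w*(1 + 2*w)
t(c, N) = -877 (t(c, N) = (3*(1 + 2*3))*(-42) + 5 = (3*(1 + 6))*(-42) + 5 = (3*7)*(-42) + 5 = 21*(-42) + 5 = -882 + 5 = -877)
1/(-11055 + t(253, 101)) = 1/(-11055 - 877) = 1/(-11932) = -1/11932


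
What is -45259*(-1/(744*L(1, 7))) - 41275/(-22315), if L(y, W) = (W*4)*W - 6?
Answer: 1368917717/630889680 ≈ 2.1698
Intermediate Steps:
L(y, W) = -6 + 4*W² (L(y, W) = (4*W)*W - 6 = 4*W² - 6 = -6 + 4*W²)
-45259*(-1/(744*L(1, 7))) - 41275/(-22315) = -45259*(-1/(744*(-6 + 4*7²))) - 41275/(-22315) = -45259*(-1/(744*(-6 + 4*49))) - 41275*(-1/22315) = -45259*(-1/(744*(-6 + 196))) + 8255/4463 = -45259/((190*31)*(-24)) + 8255/4463 = -45259/(5890*(-24)) + 8255/4463 = -45259/(-141360) + 8255/4463 = -45259*(-1/141360) + 8255/4463 = 45259/141360 + 8255/4463 = 1368917717/630889680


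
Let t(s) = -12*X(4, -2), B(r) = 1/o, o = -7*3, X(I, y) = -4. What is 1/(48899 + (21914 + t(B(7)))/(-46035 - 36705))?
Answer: 41370/2022940649 ≈ 2.0450e-5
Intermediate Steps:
o = -21
B(r) = -1/21 (B(r) = 1/(-21) = -1/21)
t(s) = 48 (t(s) = -12*(-4) = 48)
1/(48899 + (21914 + t(B(7)))/(-46035 - 36705)) = 1/(48899 + (21914 + 48)/(-46035 - 36705)) = 1/(48899 + 21962/(-82740)) = 1/(48899 + 21962*(-1/82740)) = 1/(48899 - 10981/41370) = 1/(2022940649/41370) = 41370/2022940649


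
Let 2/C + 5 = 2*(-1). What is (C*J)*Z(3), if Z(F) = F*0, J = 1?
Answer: 0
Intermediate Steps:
Z(F) = 0
C = -2/7 (C = 2/(-5 + 2*(-1)) = 2/(-5 - 2) = 2/(-7) = 2*(-1/7) = -2/7 ≈ -0.28571)
(C*J)*Z(3) = -2/7*1*0 = -2/7*0 = 0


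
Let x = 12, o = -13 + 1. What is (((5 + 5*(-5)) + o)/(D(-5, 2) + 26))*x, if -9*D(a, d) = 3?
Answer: -1152/77 ≈ -14.961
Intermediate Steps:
o = -12
D(a, d) = -1/3 (D(a, d) = -1/9*3 = -1/3)
(((5 + 5*(-5)) + o)/(D(-5, 2) + 26))*x = (((5 + 5*(-5)) - 12)/(-1/3 + 26))*12 = (((5 - 25) - 12)/(77/3))*12 = ((-20 - 12)*(3/77))*12 = -32*3/77*12 = -96/77*12 = -1152/77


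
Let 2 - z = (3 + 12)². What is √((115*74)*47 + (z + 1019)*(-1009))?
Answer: I*√403194 ≈ 634.98*I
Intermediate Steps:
z = -223 (z = 2 - (3 + 12)² = 2 - 1*15² = 2 - 1*225 = 2 - 225 = -223)
√((115*74)*47 + (z + 1019)*(-1009)) = √((115*74)*47 + (-223 + 1019)*(-1009)) = √(8510*47 + 796*(-1009)) = √(399970 - 803164) = √(-403194) = I*√403194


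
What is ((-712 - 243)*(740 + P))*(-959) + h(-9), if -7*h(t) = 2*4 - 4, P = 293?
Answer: 6622475191/7 ≈ 9.4607e+8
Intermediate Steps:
h(t) = -4/7 (h(t) = -(2*4 - 4)/7 = -(8 - 4)/7 = -⅐*4 = -4/7)
((-712 - 243)*(740 + P))*(-959) + h(-9) = ((-712 - 243)*(740 + 293))*(-959) - 4/7 = -955*1033*(-959) - 4/7 = -986515*(-959) - 4/7 = 946067885 - 4/7 = 6622475191/7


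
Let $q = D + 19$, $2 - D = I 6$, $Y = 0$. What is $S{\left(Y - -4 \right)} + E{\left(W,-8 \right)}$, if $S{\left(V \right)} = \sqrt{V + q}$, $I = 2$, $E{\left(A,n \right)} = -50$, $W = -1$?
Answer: $-50 + \sqrt{13} \approx -46.394$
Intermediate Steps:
$D = -10$ ($D = 2 - 2 \cdot 6 = 2 - 12 = -10$)
$q = 9$ ($q = -10 + 19 = 9$)
$S{\left(V \right)} = \sqrt{9 + V}$ ($S{\left(V \right)} = \sqrt{V + 9} = \sqrt{9 + V}$)
$S{\left(Y - -4 \right)} + E{\left(W,-8 \right)} = \sqrt{9 + \left(0 - -4\right)} - 50 = \sqrt{9 + \left(0 + 4\right)} - 50 = \sqrt{9 + 4} - 50 = \sqrt{13} - 50 = -50 + \sqrt{13}$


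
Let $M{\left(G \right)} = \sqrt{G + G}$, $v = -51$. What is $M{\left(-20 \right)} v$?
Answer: $- 102 i \sqrt{10} \approx - 322.55 i$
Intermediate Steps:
$M{\left(G \right)} = \sqrt{2} \sqrt{G}$ ($M{\left(G \right)} = \sqrt{2 G} = \sqrt{2} \sqrt{G}$)
$M{\left(-20 \right)} v = \sqrt{2} \sqrt{-20} \left(-51\right) = \sqrt{2} \cdot 2 i \sqrt{5} \left(-51\right) = 2 i \sqrt{10} \left(-51\right) = - 102 i \sqrt{10}$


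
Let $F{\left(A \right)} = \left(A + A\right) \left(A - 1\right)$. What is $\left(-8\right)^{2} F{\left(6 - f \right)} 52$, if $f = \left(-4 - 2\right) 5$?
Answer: $8386560$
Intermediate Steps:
$f = -30$ ($f = \left(-6\right) 5 = -30$)
$F{\left(A \right)} = 2 A \left(-1 + A\right)$
$\left(-8\right)^{2} F{\left(6 - f \right)} 52 = \left(-8\right)^{2} \cdot 2 \left(6 - -30\right) \left(-1 + \left(6 - -30\right)\right) 52 = 64 \cdot 2 \left(6 + 30\right) \left(-1 + \left(6 + 30\right)\right) 52 = 64 \cdot 2 \cdot 36 \left(-1 + 36\right) 52 = 64 \cdot 2 \cdot 36 \cdot 35 \cdot 52 = 64 \cdot 2520 \cdot 52 = 64 \cdot 131040 = 8386560$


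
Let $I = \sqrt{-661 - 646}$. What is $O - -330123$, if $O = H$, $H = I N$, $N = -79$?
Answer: $330123 - 79 i \sqrt{1307} \approx 3.3012 \cdot 10^{5} - 2856.0 i$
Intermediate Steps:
$I = i \sqrt{1307}$ ($I = \sqrt{-1307} = i \sqrt{1307} \approx 36.152 i$)
$H = - 79 i \sqrt{1307}$ ($H = i \sqrt{1307} \left(-79\right) = - 79 i \sqrt{1307} \approx - 2856.0 i$)
$O = - 79 i \sqrt{1307} \approx - 2856.0 i$
$O - -330123 = - 79 i \sqrt{1307} - -330123 = - 79 i \sqrt{1307} + 330123 = 330123 - 79 i \sqrt{1307}$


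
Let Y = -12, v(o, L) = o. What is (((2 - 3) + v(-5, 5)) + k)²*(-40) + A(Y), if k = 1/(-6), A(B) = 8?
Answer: -13618/9 ≈ -1513.1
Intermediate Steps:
k = -⅙ ≈ -0.16667
(((2 - 3) + v(-5, 5)) + k)²*(-40) + A(Y) = (((2 - 3) - 5) - ⅙)²*(-40) + 8 = ((-1 - 5) - ⅙)²*(-40) + 8 = (-6 - ⅙)²*(-40) + 8 = (-37/6)²*(-40) + 8 = (1369/36)*(-40) + 8 = -13690/9 + 8 = -13618/9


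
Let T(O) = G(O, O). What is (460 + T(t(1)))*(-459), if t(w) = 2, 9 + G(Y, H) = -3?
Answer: -205632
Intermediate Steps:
G(Y, H) = -12 (G(Y, H) = -9 - 3 = -12)
T(O) = -12
(460 + T(t(1)))*(-459) = (460 - 12)*(-459) = 448*(-459) = -205632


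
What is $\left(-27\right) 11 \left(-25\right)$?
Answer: $7425$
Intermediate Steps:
$\left(-27\right) 11 \left(-25\right) = \left(-297\right) \left(-25\right) = 7425$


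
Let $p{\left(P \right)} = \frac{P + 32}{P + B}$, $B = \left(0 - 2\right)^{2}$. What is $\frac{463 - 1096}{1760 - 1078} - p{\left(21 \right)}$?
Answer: $- \frac{51971}{17050} \approx -3.0482$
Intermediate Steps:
$B = 4$ ($B = \left(-2\right)^{2} = 4$)
$p{\left(P \right)} = \frac{32 + P}{4 + P}$ ($p{\left(P \right)} = \frac{P + 32}{P + 4} = \frac{32 + P}{4 + P}$)
$\frac{463 - 1096}{1760 - 1078} - p{\left(21 \right)} = \frac{463 - 1096}{1760 - 1078} - \frac{32 + 21}{4 + 21} = - \frac{633}{682} - \frac{1}{25} \cdot 53 = \left(-633\right) \frac{1}{682} - \frac{1}{25} \cdot 53 = - \frac{633}{682} - \frac{53}{25} = - \frac{51971}{17050}$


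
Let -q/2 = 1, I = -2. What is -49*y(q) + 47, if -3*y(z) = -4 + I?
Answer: -51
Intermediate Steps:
q = -2 (q = -2*1 = -2)
y(z) = 2 (y(z) = -(-4 - 2)/3 = -⅓*(-6) = 2)
-49*y(q) + 47 = -49*2 + 47 = -98 + 47 = -51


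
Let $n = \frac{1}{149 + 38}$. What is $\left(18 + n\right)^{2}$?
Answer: $\frac{11336689}{34969} \approx 324.19$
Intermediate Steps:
$n = \frac{1}{187} \approx 0.0053476$
$\left(18 + n\right)^{2} = \left(18 + \frac{1}{187}\right)^{2} = \left(\frac{3367}{187}\right)^{2} = \frac{11336689}{34969}$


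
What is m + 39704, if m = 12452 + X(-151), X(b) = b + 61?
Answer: 52066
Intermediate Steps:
X(b) = 61 + b
m = 12362 (m = 12452 + (61 - 151) = 12452 - 90 = 12362)
m + 39704 = 12362 + 39704 = 52066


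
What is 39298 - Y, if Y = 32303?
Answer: 6995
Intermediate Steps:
39298 - Y = 39298 - 1*32303 = 39298 - 32303 = 6995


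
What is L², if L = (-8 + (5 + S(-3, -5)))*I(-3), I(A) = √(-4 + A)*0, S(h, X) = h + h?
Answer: 0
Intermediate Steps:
S(h, X) = 2*h
I(A) = 0
L = 0 (L = (-8 + (5 + 2*(-3)))*0 = (-8 + (5 - 6))*0 = (-8 - 1)*0 = -9*0 = 0)
L² = 0² = 0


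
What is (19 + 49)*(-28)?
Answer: -1904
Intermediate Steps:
(19 + 49)*(-28) = 68*(-28) = -1904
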